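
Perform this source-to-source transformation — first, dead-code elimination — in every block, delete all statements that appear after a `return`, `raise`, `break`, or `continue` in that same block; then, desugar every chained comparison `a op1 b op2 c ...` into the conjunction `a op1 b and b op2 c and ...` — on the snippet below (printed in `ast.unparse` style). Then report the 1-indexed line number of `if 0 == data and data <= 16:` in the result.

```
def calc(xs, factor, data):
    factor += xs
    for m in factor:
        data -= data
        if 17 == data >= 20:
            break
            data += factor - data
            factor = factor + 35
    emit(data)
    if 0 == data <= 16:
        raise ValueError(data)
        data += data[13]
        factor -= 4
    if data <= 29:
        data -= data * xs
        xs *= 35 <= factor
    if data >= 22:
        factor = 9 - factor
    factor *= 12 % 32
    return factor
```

8

Transformed code:
def calc(xs, factor, data):
    factor += xs
    for m in factor:
        data -= data
        if 17 == data and data >= 20:
            break
    emit(data)
    if 0 == data and data <= 16:
        raise ValueError(data)
    if data <= 29:
        data -= data * xs
        xs *= 35 <= factor
    if data >= 22:
        factor = 9 - factor
    factor *= 12 % 32
    return factor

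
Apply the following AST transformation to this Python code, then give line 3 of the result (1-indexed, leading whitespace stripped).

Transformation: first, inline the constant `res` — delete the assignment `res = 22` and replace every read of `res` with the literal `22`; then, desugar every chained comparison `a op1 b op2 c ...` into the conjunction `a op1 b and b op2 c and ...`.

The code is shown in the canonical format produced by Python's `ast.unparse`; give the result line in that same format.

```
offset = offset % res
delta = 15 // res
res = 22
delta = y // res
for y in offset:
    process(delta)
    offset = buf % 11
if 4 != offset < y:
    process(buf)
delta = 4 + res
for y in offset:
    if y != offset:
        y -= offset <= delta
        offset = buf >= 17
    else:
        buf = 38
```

Transformed code:
offset = offset % 22
delta = 15 // 22
delta = y // 22
for y in offset:
    process(delta)
    offset = buf % 11
if 4 != offset and offset < y:
    process(buf)
delta = 4 + 22
for y in offset:
    if y != offset:
        y -= offset <= delta
        offset = buf >= 17
    else:
        buf = 38

delta = y // 22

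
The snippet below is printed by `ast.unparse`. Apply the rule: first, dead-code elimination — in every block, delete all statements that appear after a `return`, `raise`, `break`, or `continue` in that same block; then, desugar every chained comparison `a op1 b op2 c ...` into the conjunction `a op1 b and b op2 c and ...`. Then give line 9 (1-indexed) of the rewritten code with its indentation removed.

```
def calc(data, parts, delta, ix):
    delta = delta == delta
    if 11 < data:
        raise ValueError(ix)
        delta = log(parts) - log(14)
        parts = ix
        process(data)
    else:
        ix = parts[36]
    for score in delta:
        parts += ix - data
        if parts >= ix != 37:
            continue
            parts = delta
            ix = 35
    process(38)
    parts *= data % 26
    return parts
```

Transformed code:
def calc(data, parts, delta, ix):
    delta = delta == delta
    if 11 < data:
        raise ValueError(ix)
    else:
        ix = parts[36]
    for score in delta:
        parts += ix - data
        if parts >= ix and ix != 37:
            continue
    process(38)
    parts *= data % 26
    return parts

if parts >= ix and ix != 37:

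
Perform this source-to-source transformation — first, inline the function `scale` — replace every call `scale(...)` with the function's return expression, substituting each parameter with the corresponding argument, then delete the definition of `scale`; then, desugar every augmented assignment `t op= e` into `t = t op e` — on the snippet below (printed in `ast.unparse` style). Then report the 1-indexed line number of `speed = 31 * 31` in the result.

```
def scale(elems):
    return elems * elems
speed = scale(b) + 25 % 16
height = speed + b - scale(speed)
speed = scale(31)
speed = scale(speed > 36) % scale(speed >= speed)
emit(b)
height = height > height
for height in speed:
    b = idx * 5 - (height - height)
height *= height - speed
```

Transformed code:
speed = b * b + 25 % 16
height = speed + b - speed * speed
speed = 31 * 31
speed = (speed > 36) * (speed > 36) % ((speed >= speed) * (speed >= speed))
emit(b)
height = height > height
for height in speed:
    b = idx * 5 - (height - height)
height = height * (height - speed)

3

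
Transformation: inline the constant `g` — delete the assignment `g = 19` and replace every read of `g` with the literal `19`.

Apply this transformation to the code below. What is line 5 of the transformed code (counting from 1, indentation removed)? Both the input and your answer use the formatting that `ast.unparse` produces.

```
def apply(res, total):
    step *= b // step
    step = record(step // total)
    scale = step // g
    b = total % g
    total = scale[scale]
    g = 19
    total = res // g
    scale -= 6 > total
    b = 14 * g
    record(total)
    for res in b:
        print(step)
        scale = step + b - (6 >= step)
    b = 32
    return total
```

b = total % 19

Transformed code:
def apply(res, total):
    step *= b // step
    step = record(step // total)
    scale = step // 19
    b = total % 19
    total = scale[scale]
    total = res // 19
    scale -= 6 > total
    b = 14 * 19
    record(total)
    for res in b:
        print(step)
        scale = step + b - (6 >= step)
    b = 32
    return total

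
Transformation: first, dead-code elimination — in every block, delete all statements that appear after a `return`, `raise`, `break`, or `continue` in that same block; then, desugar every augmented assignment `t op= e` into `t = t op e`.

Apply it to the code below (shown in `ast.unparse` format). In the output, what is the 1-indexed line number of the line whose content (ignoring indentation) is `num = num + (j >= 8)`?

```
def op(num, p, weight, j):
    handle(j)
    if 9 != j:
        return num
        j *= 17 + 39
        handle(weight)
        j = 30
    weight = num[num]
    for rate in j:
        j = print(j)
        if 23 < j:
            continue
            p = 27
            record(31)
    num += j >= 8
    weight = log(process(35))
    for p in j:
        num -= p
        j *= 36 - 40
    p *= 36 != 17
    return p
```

10

Transformed code:
def op(num, p, weight, j):
    handle(j)
    if 9 != j:
        return num
    weight = num[num]
    for rate in j:
        j = print(j)
        if 23 < j:
            continue
    num = num + (j >= 8)
    weight = log(process(35))
    for p in j:
        num = num - p
        j = j * (36 - 40)
    p = p * (36 != 17)
    return p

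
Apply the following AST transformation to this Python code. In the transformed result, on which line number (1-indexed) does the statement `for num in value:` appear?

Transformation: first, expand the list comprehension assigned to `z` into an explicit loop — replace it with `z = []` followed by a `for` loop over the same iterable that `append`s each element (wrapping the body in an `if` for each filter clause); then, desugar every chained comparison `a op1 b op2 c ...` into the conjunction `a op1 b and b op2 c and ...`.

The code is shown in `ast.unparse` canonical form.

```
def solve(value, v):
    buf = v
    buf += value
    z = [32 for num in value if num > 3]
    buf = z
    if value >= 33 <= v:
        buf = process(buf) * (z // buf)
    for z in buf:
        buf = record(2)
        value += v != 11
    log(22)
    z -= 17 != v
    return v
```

5

Transformed code:
def solve(value, v):
    buf = v
    buf += value
    z = []
    for num in value:
        if num > 3:
            z.append(32)
    buf = z
    if value >= 33 and 33 <= v:
        buf = process(buf) * (z // buf)
    for z in buf:
        buf = record(2)
        value += v != 11
    log(22)
    z -= 17 != v
    return v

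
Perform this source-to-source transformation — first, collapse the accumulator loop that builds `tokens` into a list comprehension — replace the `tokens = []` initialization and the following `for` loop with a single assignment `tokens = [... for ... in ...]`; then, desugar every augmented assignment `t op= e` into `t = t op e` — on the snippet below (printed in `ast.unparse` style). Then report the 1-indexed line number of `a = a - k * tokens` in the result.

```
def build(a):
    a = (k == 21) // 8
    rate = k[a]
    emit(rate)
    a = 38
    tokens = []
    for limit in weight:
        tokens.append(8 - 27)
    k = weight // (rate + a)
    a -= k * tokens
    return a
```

Transformed code:
def build(a):
    a = (k == 21) // 8
    rate = k[a]
    emit(rate)
    a = 38
    tokens = [8 - 27 for limit in weight]
    k = weight // (rate + a)
    a = a - k * tokens
    return a

8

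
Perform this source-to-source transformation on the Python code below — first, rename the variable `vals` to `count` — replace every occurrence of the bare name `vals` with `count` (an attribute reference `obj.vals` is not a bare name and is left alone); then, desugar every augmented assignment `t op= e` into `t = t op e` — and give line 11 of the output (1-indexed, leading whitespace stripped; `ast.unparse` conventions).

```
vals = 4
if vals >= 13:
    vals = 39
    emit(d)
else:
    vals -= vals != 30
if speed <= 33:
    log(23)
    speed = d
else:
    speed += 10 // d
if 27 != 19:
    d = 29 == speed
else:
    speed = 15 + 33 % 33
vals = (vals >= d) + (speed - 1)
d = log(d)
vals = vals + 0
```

speed = speed + 10 // d

Transformed code:
count = 4
if count >= 13:
    count = 39
    emit(d)
else:
    count = count - (count != 30)
if speed <= 33:
    log(23)
    speed = d
else:
    speed = speed + 10 // d
if 27 != 19:
    d = 29 == speed
else:
    speed = 15 + 33 % 33
count = (count >= d) + (speed - 1)
d = log(d)
count = count + 0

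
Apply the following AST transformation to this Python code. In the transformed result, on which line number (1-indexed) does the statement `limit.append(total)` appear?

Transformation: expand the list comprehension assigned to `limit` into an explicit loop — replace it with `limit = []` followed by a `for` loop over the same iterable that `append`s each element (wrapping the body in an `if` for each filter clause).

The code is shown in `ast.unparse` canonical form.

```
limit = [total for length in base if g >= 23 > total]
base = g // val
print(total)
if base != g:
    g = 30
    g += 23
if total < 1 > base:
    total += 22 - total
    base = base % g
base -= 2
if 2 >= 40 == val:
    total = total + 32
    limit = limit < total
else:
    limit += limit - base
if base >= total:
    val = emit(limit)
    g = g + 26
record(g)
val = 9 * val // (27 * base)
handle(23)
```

4

Transformed code:
limit = []
for length in base:
    if g >= 23 > total:
        limit.append(total)
base = g // val
print(total)
if base != g:
    g = 30
    g += 23
if total < 1 > base:
    total += 22 - total
    base = base % g
base -= 2
if 2 >= 40 == val:
    total = total + 32
    limit = limit < total
else:
    limit += limit - base
if base >= total:
    val = emit(limit)
    g = g + 26
record(g)
val = 9 * val // (27 * base)
handle(23)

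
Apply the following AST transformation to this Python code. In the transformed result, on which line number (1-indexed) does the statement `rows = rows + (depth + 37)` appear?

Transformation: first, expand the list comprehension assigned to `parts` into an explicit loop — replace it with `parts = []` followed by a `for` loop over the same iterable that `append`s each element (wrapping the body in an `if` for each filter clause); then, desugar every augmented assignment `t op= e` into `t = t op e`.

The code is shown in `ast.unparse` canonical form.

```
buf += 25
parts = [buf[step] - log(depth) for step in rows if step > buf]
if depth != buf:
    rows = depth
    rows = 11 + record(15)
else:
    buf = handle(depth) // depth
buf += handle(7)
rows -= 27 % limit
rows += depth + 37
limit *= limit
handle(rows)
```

Transformed code:
buf = buf + 25
parts = []
for step in rows:
    if step > buf:
        parts.append(buf[step] - log(depth))
if depth != buf:
    rows = depth
    rows = 11 + record(15)
else:
    buf = handle(depth) // depth
buf = buf + handle(7)
rows = rows - 27 % limit
rows = rows + (depth + 37)
limit = limit * limit
handle(rows)

13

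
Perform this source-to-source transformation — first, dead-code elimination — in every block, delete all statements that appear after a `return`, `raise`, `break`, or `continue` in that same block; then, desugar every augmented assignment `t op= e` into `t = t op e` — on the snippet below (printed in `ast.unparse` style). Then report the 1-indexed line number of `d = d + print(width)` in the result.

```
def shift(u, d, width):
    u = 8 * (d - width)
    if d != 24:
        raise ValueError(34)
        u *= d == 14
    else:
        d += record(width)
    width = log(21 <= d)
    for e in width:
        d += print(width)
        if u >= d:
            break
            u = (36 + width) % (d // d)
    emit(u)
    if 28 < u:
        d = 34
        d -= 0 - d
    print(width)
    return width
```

9

Transformed code:
def shift(u, d, width):
    u = 8 * (d - width)
    if d != 24:
        raise ValueError(34)
    else:
        d = d + record(width)
    width = log(21 <= d)
    for e in width:
        d = d + print(width)
        if u >= d:
            break
    emit(u)
    if 28 < u:
        d = 34
        d = d - (0 - d)
    print(width)
    return width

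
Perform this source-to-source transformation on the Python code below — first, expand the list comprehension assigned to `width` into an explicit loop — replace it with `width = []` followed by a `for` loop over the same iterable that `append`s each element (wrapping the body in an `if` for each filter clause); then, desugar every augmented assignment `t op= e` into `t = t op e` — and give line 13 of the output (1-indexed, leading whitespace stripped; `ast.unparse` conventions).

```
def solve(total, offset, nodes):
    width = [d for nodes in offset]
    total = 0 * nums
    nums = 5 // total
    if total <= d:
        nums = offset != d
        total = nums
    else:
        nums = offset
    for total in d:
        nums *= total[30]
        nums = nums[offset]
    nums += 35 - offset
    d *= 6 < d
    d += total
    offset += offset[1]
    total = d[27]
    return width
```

Transformed code:
def solve(total, offset, nodes):
    width = []
    for nodes in offset:
        width.append(d)
    total = 0 * nums
    nums = 5 // total
    if total <= d:
        nums = offset != d
        total = nums
    else:
        nums = offset
    for total in d:
        nums = nums * total[30]
        nums = nums[offset]
    nums = nums + (35 - offset)
    d = d * (6 < d)
    d = d + total
    offset = offset + offset[1]
    total = d[27]
    return width

nums = nums * total[30]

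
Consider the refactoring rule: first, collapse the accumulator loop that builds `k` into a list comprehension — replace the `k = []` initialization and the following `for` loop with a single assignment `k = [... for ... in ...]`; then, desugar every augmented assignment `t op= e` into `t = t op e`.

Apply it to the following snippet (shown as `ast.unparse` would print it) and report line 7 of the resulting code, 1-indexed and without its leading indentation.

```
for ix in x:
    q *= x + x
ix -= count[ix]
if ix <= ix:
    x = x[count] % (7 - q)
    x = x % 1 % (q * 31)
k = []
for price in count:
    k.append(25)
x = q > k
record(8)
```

k = [25 for price in count]

Transformed code:
for ix in x:
    q = q * (x + x)
ix = ix - count[ix]
if ix <= ix:
    x = x[count] % (7 - q)
    x = x % 1 % (q * 31)
k = [25 for price in count]
x = q > k
record(8)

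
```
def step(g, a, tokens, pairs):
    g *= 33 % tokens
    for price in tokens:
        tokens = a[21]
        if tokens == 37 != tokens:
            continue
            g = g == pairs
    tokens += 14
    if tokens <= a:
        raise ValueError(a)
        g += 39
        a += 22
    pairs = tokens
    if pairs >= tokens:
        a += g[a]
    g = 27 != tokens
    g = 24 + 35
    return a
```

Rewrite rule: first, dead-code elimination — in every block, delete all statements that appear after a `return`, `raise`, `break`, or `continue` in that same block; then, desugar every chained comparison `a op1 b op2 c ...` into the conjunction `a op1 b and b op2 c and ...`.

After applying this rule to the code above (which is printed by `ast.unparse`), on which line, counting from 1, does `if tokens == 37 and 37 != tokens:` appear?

5

Transformed code:
def step(g, a, tokens, pairs):
    g *= 33 % tokens
    for price in tokens:
        tokens = a[21]
        if tokens == 37 and 37 != tokens:
            continue
    tokens += 14
    if tokens <= a:
        raise ValueError(a)
    pairs = tokens
    if pairs >= tokens:
        a += g[a]
    g = 27 != tokens
    g = 24 + 35
    return a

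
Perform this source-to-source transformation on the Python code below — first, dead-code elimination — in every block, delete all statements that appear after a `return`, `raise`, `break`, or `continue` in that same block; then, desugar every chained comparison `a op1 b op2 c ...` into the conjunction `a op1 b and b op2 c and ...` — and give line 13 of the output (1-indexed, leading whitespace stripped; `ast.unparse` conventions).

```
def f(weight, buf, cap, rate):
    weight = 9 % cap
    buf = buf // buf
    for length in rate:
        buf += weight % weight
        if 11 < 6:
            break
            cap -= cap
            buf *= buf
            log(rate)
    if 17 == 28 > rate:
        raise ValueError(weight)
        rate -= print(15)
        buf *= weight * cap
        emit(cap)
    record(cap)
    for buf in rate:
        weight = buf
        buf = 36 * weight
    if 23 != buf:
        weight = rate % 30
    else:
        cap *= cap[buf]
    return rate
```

Transformed code:
def f(weight, buf, cap, rate):
    weight = 9 % cap
    buf = buf // buf
    for length in rate:
        buf += weight % weight
        if 11 < 6:
            break
    if 17 == 28 and 28 > rate:
        raise ValueError(weight)
    record(cap)
    for buf in rate:
        weight = buf
        buf = 36 * weight
    if 23 != buf:
        weight = rate % 30
    else:
        cap *= cap[buf]
    return rate

buf = 36 * weight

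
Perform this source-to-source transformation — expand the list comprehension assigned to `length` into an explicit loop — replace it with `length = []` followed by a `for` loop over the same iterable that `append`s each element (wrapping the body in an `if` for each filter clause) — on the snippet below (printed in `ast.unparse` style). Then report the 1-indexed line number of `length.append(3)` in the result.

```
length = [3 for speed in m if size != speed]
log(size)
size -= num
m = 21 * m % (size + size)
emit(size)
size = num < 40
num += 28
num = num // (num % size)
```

Transformed code:
length = []
for speed in m:
    if size != speed:
        length.append(3)
log(size)
size -= num
m = 21 * m % (size + size)
emit(size)
size = num < 40
num += 28
num = num // (num % size)

4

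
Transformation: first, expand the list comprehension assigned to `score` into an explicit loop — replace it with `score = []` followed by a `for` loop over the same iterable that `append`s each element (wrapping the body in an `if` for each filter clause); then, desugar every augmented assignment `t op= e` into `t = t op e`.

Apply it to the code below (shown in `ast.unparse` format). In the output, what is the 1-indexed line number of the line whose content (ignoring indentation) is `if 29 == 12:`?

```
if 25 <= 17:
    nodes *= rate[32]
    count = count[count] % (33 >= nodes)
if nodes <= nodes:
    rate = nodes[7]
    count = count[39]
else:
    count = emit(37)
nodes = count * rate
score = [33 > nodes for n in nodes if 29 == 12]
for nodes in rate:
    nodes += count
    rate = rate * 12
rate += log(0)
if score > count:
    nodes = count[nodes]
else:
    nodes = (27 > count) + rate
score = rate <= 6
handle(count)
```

Transformed code:
if 25 <= 17:
    nodes = nodes * rate[32]
    count = count[count] % (33 >= nodes)
if nodes <= nodes:
    rate = nodes[7]
    count = count[39]
else:
    count = emit(37)
nodes = count * rate
score = []
for n in nodes:
    if 29 == 12:
        score.append(33 > nodes)
for nodes in rate:
    nodes = nodes + count
    rate = rate * 12
rate = rate + log(0)
if score > count:
    nodes = count[nodes]
else:
    nodes = (27 > count) + rate
score = rate <= 6
handle(count)

12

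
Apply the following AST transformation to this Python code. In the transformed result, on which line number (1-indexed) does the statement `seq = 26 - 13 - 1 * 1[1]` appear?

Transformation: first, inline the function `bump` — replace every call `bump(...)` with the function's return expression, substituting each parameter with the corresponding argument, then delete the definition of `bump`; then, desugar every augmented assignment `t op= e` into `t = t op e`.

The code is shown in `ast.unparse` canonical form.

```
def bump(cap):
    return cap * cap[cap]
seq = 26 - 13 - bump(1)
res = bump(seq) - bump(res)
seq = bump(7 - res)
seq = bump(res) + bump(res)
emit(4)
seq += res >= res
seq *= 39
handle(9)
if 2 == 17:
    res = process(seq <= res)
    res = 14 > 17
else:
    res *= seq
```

Transformed code:
seq = 26 - 13 - 1 * 1[1]
res = seq * seq[seq] - res * res[res]
seq = (7 - res) * (7 - res)[7 - res]
seq = res * res[res] + res * res[res]
emit(4)
seq = seq + (res >= res)
seq = seq * 39
handle(9)
if 2 == 17:
    res = process(seq <= res)
    res = 14 > 17
else:
    res = res * seq

1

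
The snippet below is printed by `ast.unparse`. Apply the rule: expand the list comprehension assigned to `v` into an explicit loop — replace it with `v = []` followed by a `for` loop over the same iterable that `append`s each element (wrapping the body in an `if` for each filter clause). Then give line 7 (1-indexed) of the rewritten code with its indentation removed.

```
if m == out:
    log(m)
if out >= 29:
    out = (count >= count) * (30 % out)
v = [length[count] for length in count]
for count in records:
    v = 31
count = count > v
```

v.append(length[count])

Transformed code:
if m == out:
    log(m)
if out >= 29:
    out = (count >= count) * (30 % out)
v = []
for length in count:
    v.append(length[count])
for count in records:
    v = 31
count = count > v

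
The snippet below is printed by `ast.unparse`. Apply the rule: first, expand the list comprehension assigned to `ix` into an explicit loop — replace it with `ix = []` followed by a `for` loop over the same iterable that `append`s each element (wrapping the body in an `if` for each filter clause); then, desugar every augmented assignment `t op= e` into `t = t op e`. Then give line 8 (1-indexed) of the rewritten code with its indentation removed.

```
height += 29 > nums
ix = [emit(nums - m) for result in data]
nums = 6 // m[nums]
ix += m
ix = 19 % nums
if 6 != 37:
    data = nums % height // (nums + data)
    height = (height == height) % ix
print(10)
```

Transformed code:
height = height + (29 > nums)
ix = []
for result in data:
    ix.append(emit(nums - m))
nums = 6 // m[nums]
ix = ix + m
ix = 19 % nums
if 6 != 37:
    data = nums % height // (nums + data)
    height = (height == height) % ix
print(10)

if 6 != 37:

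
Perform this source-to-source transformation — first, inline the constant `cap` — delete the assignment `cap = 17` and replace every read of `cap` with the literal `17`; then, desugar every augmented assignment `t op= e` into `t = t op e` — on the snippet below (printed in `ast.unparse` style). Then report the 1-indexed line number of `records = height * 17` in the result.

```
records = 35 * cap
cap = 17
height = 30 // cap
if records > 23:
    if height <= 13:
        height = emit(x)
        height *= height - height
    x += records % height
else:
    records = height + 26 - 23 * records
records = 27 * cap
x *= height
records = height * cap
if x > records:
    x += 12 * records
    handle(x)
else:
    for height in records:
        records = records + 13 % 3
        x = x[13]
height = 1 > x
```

Transformed code:
records = 35 * 17
height = 30 // 17
if records > 23:
    if height <= 13:
        height = emit(x)
        height = height * (height - height)
    x = x + records % height
else:
    records = height + 26 - 23 * records
records = 27 * 17
x = x * height
records = height * 17
if x > records:
    x = x + 12 * records
    handle(x)
else:
    for height in records:
        records = records + 13 % 3
        x = x[13]
height = 1 > x

12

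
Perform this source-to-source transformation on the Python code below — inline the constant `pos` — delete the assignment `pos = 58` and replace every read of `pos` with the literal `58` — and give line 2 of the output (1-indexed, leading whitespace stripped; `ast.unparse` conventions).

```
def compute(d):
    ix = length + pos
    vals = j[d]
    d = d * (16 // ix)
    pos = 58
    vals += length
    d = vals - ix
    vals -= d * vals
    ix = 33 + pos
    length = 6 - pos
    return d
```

ix = length + 58

Transformed code:
def compute(d):
    ix = length + 58
    vals = j[d]
    d = d * (16 // ix)
    vals += length
    d = vals - ix
    vals -= d * vals
    ix = 33 + 58
    length = 6 - 58
    return d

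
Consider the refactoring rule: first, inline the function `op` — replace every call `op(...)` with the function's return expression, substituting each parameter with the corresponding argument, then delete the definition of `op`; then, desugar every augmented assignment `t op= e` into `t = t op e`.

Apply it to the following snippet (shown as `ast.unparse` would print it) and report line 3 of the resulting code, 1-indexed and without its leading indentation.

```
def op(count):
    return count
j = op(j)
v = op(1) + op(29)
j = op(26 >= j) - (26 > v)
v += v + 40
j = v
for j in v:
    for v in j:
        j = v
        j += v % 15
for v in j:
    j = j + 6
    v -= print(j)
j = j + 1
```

Transformed code:
j = j
v = 1 + 29
j = (26 >= j) - (26 > v)
v = v + (v + 40)
j = v
for j in v:
    for v in j:
        j = v
        j = j + v % 15
for v in j:
    j = j + 6
    v = v - print(j)
j = j + 1

j = (26 >= j) - (26 > v)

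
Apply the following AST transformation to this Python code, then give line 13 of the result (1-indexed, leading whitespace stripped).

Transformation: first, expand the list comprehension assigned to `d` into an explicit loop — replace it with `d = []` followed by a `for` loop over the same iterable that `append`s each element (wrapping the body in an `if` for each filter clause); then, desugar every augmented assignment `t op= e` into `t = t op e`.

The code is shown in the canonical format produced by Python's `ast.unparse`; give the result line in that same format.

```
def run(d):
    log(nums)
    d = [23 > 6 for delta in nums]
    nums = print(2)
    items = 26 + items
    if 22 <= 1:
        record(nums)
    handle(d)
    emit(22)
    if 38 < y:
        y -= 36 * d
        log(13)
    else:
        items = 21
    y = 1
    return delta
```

Transformed code:
def run(d):
    log(nums)
    d = []
    for delta in nums:
        d.append(23 > 6)
    nums = print(2)
    items = 26 + items
    if 22 <= 1:
        record(nums)
    handle(d)
    emit(22)
    if 38 < y:
        y = y - 36 * d
        log(13)
    else:
        items = 21
    y = 1
    return delta

y = y - 36 * d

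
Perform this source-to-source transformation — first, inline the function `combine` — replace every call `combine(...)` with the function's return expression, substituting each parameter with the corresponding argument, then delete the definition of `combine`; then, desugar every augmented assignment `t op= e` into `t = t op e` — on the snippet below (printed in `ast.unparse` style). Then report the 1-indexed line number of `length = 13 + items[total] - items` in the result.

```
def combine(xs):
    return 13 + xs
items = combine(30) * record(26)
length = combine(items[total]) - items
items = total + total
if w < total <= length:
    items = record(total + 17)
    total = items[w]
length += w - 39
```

2

Transformed code:
items = (13 + 30) * record(26)
length = 13 + items[total] - items
items = total + total
if w < total <= length:
    items = record(total + 17)
    total = items[w]
length = length + (w - 39)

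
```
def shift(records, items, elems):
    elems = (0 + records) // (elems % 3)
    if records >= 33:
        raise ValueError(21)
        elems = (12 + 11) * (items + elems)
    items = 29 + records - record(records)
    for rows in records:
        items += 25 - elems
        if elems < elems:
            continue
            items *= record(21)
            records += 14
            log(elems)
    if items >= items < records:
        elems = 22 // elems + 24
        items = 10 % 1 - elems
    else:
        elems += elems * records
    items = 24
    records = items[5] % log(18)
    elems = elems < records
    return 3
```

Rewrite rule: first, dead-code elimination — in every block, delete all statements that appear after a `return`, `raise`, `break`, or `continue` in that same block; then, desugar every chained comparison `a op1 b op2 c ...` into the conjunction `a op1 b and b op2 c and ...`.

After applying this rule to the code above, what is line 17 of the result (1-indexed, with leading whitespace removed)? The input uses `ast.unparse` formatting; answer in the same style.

Transformed code:
def shift(records, items, elems):
    elems = (0 + records) // (elems % 3)
    if records >= 33:
        raise ValueError(21)
    items = 29 + records - record(records)
    for rows in records:
        items += 25 - elems
        if elems < elems:
            continue
    if items >= items and items < records:
        elems = 22 // elems + 24
        items = 10 % 1 - elems
    else:
        elems += elems * records
    items = 24
    records = items[5] % log(18)
    elems = elems < records
    return 3

elems = elems < records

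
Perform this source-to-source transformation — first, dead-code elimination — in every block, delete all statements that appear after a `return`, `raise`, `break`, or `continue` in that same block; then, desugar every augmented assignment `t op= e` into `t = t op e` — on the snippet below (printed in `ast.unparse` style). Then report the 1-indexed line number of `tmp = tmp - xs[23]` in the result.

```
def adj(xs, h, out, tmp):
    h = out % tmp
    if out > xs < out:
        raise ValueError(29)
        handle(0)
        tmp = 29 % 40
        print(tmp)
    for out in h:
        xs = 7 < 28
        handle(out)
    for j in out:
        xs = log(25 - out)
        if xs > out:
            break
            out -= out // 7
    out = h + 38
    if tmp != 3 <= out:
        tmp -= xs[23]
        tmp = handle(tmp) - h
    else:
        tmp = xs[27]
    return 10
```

14

Transformed code:
def adj(xs, h, out, tmp):
    h = out % tmp
    if out > xs < out:
        raise ValueError(29)
    for out in h:
        xs = 7 < 28
        handle(out)
    for j in out:
        xs = log(25 - out)
        if xs > out:
            break
    out = h + 38
    if tmp != 3 <= out:
        tmp = tmp - xs[23]
        tmp = handle(tmp) - h
    else:
        tmp = xs[27]
    return 10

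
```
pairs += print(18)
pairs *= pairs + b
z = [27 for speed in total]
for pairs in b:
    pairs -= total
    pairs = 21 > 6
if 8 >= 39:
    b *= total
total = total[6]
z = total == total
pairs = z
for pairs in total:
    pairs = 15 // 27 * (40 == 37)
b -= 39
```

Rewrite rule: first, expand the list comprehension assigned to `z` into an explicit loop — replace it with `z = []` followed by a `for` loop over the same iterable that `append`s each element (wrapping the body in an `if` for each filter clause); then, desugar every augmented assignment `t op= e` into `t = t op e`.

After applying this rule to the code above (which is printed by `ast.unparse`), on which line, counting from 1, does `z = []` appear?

Transformed code:
pairs = pairs + print(18)
pairs = pairs * (pairs + b)
z = []
for speed in total:
    z.append(27)
for pairs in b:
    pairs = pairs - total
    pairs = 21 > 6
if 8 >= 39:
    b = b * total
total = total[6]
z = total == total
pairs = z
for pairs in total:
    pairs = 15 // 27 * (40 == 37)
b = b - 39

3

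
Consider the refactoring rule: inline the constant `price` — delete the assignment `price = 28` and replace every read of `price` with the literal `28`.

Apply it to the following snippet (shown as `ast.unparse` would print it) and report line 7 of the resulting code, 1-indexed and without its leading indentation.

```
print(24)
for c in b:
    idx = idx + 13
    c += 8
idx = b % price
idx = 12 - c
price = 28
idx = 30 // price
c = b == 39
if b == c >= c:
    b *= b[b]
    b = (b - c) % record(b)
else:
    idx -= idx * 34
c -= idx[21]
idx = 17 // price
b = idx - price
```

Transformed code:
print(24)
for c in b:
    idx = idx + 13
    c += 8
idx = b % 28
idx = 12 - c
idx = 30 // 28
c = b == 39
if b == c >= c:
    b *= b[b]
    b = (b - c) % record(b)
else:
    idx -= idx * 34
c -= idx[21]
idx = 17 // 28
b = idx - 28

idx = 30 // 28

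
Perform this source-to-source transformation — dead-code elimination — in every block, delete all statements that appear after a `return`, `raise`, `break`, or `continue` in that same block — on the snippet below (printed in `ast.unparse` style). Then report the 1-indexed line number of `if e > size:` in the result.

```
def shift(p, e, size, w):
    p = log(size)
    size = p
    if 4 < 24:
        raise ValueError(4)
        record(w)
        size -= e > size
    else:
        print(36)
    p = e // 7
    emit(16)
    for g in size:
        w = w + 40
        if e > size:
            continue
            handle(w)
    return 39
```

Transformed code:
def shift(p, e, size, w):
    p = log(size)
    size = p
    if 4 < 24:
        raise ValueError(4)
    else:
        print(36)
    p = e // 7
    emit(16)
    for g in size:
        w = w + 40
        if e > size:
            continue
    return 39

12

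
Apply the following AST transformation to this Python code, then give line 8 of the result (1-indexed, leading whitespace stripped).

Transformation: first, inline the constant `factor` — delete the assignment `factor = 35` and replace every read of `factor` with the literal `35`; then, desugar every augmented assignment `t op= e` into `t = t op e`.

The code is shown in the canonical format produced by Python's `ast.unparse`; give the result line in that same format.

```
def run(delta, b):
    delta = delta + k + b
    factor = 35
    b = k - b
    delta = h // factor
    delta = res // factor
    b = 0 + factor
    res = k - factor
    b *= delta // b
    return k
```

Transformed code:
def run(delta, b):
    delta = delta + k + b
    b = k - b
    delta = h // 35
    delta = res // 35
    b = 0 + 35
    res = k - 35
    b = b * (delta // b)
    return k

b = b * (delta // b)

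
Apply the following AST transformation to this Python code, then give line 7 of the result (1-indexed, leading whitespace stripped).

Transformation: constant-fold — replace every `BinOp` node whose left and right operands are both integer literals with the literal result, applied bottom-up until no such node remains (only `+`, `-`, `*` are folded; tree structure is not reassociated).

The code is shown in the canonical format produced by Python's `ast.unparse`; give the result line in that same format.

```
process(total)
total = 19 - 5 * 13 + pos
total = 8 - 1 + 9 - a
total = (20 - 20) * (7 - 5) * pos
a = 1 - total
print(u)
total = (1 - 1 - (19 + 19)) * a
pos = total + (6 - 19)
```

total = -38 * a

Transformed code:
process(total)
total = -46 + pos
total = 16 - a
total = 0 * pos
a = 1 - total
print(u)
total = -38 * a
pos = total + -13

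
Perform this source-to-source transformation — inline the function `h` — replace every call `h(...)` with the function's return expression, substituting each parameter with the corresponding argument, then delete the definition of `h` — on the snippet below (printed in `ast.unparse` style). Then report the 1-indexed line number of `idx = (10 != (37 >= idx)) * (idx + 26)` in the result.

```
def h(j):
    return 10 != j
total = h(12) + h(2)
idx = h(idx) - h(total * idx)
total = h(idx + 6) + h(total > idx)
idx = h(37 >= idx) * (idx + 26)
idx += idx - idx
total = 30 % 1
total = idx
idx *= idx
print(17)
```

4

Transformed code:
total = (10 != 12) + (10 != 2)
idx = (10 != idx) - (10 != total * idx)
total = (10 != idx + 6) + (10 != (total > idx))
idx = (10 != (37 >= idx)) * (idx + 26)
idx += idx - idx
total = 30 % 1
total = idx
idx *= idx
print(17)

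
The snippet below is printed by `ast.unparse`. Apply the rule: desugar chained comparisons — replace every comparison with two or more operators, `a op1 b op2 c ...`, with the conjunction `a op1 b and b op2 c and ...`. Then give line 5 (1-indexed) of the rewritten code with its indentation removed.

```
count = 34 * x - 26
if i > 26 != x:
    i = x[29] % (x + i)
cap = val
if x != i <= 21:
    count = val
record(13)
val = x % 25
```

Transformed code:
count = 34 * x - 26
if i > 26 and 26 != x:
    i = x[29] % (x + i)
cap = val
if x != i and i <= 21:
    count = val
record(13)
val = x % 25

if x != i and i <= 21:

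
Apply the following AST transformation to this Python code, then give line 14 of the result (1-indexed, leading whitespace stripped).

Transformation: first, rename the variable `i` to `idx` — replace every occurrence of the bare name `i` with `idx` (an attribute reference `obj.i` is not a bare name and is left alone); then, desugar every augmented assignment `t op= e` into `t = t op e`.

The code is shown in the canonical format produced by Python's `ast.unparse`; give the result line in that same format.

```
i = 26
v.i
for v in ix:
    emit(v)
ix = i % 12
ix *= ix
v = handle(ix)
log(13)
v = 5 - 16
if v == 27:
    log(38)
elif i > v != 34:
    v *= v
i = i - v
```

Transformed code:
idx = 26
v.i
for v in ix:
    emit(v)
ix = idx % 12
ix = ix * ix
v = handle(ix)
log(13)
v = 5 - 16
if v == 27:
    log(38)
elif idx > v != 34:
    v = v * v
idx = idx - v

idx = idx - v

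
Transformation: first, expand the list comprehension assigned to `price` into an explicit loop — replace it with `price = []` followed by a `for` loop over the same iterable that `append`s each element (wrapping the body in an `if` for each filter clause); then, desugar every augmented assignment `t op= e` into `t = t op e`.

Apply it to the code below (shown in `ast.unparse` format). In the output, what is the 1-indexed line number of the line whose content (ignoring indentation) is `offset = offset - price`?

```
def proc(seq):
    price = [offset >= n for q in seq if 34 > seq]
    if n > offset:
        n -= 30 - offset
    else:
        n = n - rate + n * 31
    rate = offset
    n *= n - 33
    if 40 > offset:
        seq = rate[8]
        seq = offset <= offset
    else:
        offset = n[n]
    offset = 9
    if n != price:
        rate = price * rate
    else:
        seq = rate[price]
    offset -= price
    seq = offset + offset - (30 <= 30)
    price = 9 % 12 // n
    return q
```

22

Transformed code:
def proc(seq):
    price = []
    for q in seq:
        if 34 > seq:
            price.append(offset >= n)
    if n > offset:
        n = n - (30 - offset)
    else:
        n = n - rate + n * 31
    rate = offset
    n = n * (n - 33)
    if 40 > offset:
        seq = rate[8]
        seq = offset <= offset
    else:
        offset = n[n]
    offset = 9
    if n != price:
        rate = price * rate
    else:
        seq = rate[price]
    offset = offset - price
    seq = offset + offset - (30 <= 30)
    price = 9 % 12 // n
    return q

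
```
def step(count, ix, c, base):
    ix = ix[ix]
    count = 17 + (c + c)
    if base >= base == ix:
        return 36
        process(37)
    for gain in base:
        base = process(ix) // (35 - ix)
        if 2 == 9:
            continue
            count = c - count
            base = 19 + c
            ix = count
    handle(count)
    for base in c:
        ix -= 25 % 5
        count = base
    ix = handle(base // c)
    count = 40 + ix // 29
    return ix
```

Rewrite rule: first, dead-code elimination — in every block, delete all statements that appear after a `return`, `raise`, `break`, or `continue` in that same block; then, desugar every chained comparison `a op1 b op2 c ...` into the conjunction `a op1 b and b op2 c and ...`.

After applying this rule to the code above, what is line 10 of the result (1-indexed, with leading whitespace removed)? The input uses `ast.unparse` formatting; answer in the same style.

Transformed code:
def step(count, ix, c, base):
    ix = ix[ix]
    count = 17 + (c + c)
    if base >= base and base == ix:
        return 36
    for gain in base:
        base = process(ix) // (35 - ix)
        if 2 == 9:
            continue
    handle(count)
    for base in c:
        ix -= 25 % 5
        count = base
    ix = handle(base // c)
    count = 40 + ix // 29
    return ix

handle(count)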